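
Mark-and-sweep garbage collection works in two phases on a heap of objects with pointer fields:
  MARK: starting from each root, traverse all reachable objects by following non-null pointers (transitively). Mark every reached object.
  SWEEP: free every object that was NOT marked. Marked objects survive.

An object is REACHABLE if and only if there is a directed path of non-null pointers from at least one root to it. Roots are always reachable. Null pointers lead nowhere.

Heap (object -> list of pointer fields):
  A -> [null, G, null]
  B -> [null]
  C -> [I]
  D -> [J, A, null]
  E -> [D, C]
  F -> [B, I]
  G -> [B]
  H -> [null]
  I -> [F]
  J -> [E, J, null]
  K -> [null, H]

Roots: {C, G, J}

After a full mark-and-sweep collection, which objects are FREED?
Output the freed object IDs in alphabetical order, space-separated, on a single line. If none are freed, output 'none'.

Answer: H K

Derivation:
Roots: C G J
Mark C: refs=I, marked=C
Mark G: refs=B, marked=C G
Mark J: refs=E J null, marked=C G J
Mark I: refs=F, marked=C G I J
Mark B: refs=null, marked=B C G I J
Mark E: refs=D C, marked=B C E G I J
Mark F: refs=B I, marked=B C E F G I J
Mark D: refs=J A null, marked=B C D E F G I J
Mark A: refs=null G null, marked=A B C D E F G I J
Unmarked (collected): H K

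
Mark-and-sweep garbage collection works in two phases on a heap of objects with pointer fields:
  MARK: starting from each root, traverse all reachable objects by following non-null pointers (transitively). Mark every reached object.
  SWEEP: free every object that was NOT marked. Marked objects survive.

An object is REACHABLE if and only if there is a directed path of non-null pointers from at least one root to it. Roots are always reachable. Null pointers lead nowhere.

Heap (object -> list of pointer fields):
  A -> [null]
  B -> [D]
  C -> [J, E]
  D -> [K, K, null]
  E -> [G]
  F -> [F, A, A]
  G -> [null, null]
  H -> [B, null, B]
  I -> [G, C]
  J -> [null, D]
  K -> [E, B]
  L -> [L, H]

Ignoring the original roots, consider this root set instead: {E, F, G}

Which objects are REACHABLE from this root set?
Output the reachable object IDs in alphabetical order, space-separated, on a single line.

Answer: A E F G

Derivation:
Roots: E F G
Mark E: refs=G, marked=E
Mark F: refs=F A A, marked=E F
Mark G: refs=null null, marked=E F G
Mark A: refs=null, marked=A E F G
Unmarked (collected): B C D H I J K L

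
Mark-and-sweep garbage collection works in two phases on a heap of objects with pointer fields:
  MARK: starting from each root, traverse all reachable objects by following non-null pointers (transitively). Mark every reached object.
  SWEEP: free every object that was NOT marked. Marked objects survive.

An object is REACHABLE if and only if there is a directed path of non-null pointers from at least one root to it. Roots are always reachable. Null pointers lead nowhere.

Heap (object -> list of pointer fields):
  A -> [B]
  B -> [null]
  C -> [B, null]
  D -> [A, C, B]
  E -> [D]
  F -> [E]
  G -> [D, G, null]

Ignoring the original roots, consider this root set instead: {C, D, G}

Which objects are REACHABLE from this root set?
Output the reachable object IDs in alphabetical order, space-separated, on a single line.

Answer: A B C D G

Derivation:
Roots: C D G
Mark C: refs=B null, marked=C
Mark D: refs=A C B, marked=C D
Mark G: refs=D G null, marked=C D G
Mark B: refs=null, marked=B C D G
Mark A: refs=B, marked=A B C D G
Unmarked (collected): E F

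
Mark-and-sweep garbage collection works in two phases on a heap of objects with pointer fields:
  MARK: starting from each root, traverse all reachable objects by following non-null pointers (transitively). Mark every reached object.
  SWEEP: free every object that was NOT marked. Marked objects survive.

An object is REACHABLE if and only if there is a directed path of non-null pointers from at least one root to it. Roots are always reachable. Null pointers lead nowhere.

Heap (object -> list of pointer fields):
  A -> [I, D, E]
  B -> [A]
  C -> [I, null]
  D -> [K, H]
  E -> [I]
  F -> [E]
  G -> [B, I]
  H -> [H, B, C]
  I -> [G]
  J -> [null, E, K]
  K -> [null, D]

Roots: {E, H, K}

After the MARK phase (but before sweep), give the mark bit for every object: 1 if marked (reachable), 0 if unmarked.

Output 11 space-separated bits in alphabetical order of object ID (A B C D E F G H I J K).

Roots: E H K
Mark E: refs=I, marked=E
Mark H: refs=H B C, marked=E H
Mark K: refs=null D, marked=E H K
Mark I: refs=G, marked=E H I K
Mark B: refs=A, marked=B E H I K
Mark C: refs=I null, marked=B C E H I K
Mark D: refs=K H, marked=B C D E H I K
Mark G: refs=B I, marked=B C D E G H I K
Mark A: refs=I D E, marked=A B C D E G H I K
Unmarked (collected): F J

Answer: 1 1 1 1 1 0 1 1 1 0 1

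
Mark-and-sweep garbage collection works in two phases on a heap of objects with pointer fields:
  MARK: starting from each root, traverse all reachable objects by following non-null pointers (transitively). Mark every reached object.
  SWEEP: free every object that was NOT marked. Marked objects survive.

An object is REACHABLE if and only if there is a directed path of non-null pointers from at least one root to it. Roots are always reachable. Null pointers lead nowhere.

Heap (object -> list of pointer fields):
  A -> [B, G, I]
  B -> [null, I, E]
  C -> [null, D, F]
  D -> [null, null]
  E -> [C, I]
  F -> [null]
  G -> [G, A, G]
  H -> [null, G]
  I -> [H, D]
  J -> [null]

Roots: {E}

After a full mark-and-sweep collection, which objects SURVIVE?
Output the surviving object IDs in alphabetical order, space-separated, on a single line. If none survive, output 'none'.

Answer: A B C D E F G H I

Derivation:
Roots: E
Mark E: refs=C I, marked=E
Mark C: refs=null D F, marked=C E
Mark I: refs=H D, marked=C E I
Mark D: refs=null null, marked=C D E I
Mark F: refs=null, marked=C D E F I
Mark H: refs=null G, marked=C D E F H I
Mark G: refs=G A G, marked=C D E F G H I
Mark A: refs=B G I, marked=A C D E F G H I
Mark B: refs=null I E, marked=A B C D E F G H I
Unmarked (collected): J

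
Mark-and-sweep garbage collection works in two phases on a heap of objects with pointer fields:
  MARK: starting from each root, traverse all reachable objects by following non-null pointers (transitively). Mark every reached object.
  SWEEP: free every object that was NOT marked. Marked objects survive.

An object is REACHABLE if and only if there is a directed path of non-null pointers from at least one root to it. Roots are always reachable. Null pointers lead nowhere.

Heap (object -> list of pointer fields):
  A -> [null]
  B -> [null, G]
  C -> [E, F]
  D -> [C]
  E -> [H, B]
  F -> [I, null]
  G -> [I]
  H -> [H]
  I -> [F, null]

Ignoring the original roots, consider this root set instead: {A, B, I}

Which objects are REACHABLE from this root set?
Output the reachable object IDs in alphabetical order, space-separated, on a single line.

Roots: A B I
Mark A: refs=null, marked=A
Mark B: refs=null G, marked=A B
Mark I: refs=F null, marked=A B I
Mark G: refs=I, marked=A B G I
Mark F: refs=I null, marked=A B F G I
Unmarked (collected): C D E H

Answer: A B F G I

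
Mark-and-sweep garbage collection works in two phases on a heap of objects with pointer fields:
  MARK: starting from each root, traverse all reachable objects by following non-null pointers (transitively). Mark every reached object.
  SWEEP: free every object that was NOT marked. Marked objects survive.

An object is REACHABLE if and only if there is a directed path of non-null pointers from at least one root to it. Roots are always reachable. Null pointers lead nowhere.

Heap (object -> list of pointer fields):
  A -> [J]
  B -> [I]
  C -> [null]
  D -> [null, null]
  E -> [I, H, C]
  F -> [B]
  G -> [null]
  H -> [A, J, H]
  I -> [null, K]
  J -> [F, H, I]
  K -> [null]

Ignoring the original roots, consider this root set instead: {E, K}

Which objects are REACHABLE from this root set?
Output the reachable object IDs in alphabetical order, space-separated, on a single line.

Roots: E K
Mark E: refs=I H C, marked=E
Mark K: refs=null, marked=E K
Mark I: refs=null K, marked=E I K
Mark H: refs=A J H, marked=E H I K
Mark C: refs=null, marked=C E H I K
Mark A: refs=J, marked=A C E H I K
Mark J: refs=F H I, marked=A C E H I J K
Mark F: refs=B, marked=A C E F H I J K
Mark B: refs=I, marked=A B C E F H I J K
Unmarked (collected): D G

Answer: A B C E F H I J K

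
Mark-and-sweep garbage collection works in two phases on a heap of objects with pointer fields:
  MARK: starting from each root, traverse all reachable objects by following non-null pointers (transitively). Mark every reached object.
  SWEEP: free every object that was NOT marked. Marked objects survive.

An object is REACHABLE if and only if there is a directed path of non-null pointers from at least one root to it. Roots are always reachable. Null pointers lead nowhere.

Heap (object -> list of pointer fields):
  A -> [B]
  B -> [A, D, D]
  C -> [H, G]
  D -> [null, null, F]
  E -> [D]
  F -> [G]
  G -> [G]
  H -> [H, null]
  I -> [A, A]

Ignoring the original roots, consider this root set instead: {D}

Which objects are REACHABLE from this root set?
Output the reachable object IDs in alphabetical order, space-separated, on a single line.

Roots: D
Mark D: refs=null null F, marked=D
Mark F: refs=G, marked=D F
Mark G: refs=G, marked=D F G
Unmarked (collected): A B C E H I

Answer: D F G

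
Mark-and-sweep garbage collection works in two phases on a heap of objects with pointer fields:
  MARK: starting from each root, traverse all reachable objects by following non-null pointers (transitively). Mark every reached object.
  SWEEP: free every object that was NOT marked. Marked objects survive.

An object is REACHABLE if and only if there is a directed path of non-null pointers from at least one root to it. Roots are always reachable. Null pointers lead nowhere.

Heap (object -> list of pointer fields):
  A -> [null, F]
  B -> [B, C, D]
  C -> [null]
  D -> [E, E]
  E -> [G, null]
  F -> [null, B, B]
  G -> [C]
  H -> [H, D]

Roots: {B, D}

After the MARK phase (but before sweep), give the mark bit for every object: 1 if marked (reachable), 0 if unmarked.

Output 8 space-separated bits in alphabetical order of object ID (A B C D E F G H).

Answer: 0 1 1 1 1 0 1 0

Derivation:
Roots: B D
Mark B: refs=B C D, marked=B
Mark D: refs=E E, marked=B D
Mark C: refs=null, marked=B C D
Mark E: refs=G null, marked=B C D E
Mark G: refs=C, marked=B C D E G
Unmarked (collected): A F H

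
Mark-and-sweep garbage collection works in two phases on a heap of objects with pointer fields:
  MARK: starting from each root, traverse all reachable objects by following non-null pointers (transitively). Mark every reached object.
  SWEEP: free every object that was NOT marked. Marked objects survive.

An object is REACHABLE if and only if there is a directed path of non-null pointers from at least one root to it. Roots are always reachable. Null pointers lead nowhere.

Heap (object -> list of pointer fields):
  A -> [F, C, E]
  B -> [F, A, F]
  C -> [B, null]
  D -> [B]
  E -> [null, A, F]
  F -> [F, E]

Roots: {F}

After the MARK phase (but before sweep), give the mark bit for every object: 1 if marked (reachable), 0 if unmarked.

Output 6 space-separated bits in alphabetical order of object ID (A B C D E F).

Answer: 1 1 1 0 1 1

Derivation:
Roots: F
Mark F: refs=F E, marked=F
Mark E: refs=null A F, marked=E F
Mark A: refs=F C E, marked=A E F
Mark C: refs=B null, marked=A C E F
Mark B: refs=F A F, marked=A B C E F
Unmarked (collected): D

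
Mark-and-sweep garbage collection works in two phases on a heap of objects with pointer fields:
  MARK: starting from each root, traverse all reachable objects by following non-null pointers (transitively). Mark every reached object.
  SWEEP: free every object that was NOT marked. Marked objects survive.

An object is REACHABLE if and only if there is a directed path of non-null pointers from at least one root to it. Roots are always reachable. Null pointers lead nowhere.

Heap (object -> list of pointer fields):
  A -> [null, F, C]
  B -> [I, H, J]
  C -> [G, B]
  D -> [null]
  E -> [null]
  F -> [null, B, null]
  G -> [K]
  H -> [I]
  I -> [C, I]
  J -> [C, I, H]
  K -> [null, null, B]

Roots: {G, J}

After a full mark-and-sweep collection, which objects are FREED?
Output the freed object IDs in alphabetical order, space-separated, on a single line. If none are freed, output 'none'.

Roots: G J
Mark G: refs=K, marked=G
Mark J: refs=C I H, marked=G J
Mark K: refs=null null B, marked=G J K
Mark C: refs=G B, marked=C G J K
Mark I: refs=C I, marked=C G I J K
Mark H: refs=I, marked=C G H I J K
Mark B: refs=I H J, marked=B C G H I J K
Unmarked (collected): A D E F

Answer: A D E F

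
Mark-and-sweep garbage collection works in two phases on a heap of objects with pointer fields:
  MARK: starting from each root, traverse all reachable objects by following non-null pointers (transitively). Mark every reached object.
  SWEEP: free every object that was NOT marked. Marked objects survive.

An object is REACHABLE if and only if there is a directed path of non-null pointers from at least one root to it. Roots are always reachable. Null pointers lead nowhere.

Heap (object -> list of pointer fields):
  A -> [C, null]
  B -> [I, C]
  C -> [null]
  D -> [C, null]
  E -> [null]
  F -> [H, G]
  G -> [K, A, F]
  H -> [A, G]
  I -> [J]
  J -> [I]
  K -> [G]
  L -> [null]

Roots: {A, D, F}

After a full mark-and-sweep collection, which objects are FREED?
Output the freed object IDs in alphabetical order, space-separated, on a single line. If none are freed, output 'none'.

Answer: B E I J L

Derivation:
Roots: A D F
Mark A: refs=C null, marked=A
Mark D: refs=C null, marked=A D
Mark F: refs=H G, marked=A D F
Mark C: refs=null, marked=A C D F
Mark H: refs=A G, marked=A C D F H
Mark G: refs=K A F, marked=A C D F G H
Mark K: refs=G, marked=A C D F G H K
Unmarked (collected): B E I J L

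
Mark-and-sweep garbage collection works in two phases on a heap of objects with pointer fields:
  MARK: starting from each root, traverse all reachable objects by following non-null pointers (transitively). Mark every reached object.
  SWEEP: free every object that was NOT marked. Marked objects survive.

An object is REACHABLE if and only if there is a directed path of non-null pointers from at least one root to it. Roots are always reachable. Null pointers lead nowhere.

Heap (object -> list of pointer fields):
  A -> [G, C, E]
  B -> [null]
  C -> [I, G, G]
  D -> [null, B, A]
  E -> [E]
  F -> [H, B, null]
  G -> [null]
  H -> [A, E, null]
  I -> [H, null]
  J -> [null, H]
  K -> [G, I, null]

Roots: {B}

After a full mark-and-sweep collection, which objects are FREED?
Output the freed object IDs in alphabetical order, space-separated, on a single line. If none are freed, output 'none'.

Roots: B
Mark B: refs=null, marked=B
Unmarked (collected): A C D E F G H I J K

Answer: A C D E F G H I J K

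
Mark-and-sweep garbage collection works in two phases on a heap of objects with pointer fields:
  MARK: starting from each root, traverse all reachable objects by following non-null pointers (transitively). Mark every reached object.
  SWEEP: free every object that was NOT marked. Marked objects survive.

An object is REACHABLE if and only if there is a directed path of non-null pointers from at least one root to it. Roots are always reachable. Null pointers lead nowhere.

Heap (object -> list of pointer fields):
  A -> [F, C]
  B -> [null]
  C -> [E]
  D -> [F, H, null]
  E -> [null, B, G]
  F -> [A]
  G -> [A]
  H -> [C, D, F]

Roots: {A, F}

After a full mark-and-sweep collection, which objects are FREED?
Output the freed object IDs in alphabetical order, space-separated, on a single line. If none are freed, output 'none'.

Answer: D H

Derivation:
Roots: A F
Mark A: refs=F C, marked=A
Mark F: refs=A, marked=A F
Mark C: refs=E, marked=A C F
Mark E: refs=null B G, marked=A C E F
Mark B: refs=null, marked=A B C E F
Mark G: refs=A, marked=A B C E F G
Unmarked (collected): D H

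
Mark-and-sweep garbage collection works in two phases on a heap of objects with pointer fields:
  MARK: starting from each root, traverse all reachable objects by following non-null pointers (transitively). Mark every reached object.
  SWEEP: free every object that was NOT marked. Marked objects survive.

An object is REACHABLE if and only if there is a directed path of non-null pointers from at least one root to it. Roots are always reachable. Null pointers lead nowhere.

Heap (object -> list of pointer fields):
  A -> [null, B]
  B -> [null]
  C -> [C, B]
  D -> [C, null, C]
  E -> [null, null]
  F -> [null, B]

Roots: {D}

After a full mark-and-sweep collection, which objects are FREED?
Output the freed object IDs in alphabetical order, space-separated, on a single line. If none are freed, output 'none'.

Answer: A E F

Derivation:
Roots: D
Mark D: refs=C null C, marked=D
Mark C: refs=C B, marked=C D
Mark B: refs=null, marked=B C D
Unmarked (collected): A E F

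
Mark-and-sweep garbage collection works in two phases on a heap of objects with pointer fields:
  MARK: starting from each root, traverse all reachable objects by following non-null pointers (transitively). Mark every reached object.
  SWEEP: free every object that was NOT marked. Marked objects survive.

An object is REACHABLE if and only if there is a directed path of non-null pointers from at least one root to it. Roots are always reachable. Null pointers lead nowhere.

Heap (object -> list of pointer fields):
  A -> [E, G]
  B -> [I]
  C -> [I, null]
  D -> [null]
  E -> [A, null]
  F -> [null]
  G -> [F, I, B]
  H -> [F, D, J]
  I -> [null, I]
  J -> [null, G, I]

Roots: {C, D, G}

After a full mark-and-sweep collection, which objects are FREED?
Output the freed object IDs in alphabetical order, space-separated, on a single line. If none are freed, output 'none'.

Answer: A E H J

Derivation:
Roots: C D G
Mark C: refs=I null, marked=C
Mark D: refs=null, marked=C D
Mark G: refs=F I B, marked=C D G
Mark I: refs=null I, marked=C D G I
Mark F: refs=null, marked=C D F G I
Mark B: refs=I, marked=B C D F G I
Unmarked (collected): A E H J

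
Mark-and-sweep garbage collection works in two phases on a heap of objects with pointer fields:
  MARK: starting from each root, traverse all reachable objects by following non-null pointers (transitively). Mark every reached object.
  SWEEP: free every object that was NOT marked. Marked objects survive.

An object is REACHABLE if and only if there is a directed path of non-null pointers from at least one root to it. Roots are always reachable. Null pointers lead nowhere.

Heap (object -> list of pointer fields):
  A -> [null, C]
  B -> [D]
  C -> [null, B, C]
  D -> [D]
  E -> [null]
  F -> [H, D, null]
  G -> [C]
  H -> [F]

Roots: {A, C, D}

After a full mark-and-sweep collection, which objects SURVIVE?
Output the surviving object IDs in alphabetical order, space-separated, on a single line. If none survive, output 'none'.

Answer: A B C D

Derivation:
Roots: A C D
Mark A: refs=null C, marked=A
Mark C: refs=null B C, marked=A C
Mark D: refs=D, marked=A C D
Mark B: refs=D, marked=A B C D
Unmarked (collected): E F G H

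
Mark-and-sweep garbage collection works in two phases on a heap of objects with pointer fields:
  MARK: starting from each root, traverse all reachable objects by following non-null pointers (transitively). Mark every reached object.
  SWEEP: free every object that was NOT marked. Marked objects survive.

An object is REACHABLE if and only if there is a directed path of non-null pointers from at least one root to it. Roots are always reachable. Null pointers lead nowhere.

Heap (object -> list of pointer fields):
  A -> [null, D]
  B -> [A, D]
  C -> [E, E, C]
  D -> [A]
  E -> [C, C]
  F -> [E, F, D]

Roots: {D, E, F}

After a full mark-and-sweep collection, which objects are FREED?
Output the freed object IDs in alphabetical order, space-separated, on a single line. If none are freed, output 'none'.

Answer: B

Derivation:
Roots: D E F
Mark D: refs=A, marked=D
Mark E: refs=C C, marked=D E
Mark F: refs=E F D, marked=D E F
Mark A: refs=null D, marked=A D E F
Mark C: refs=E E C, marked=A C D E F
Unmarked (collected): B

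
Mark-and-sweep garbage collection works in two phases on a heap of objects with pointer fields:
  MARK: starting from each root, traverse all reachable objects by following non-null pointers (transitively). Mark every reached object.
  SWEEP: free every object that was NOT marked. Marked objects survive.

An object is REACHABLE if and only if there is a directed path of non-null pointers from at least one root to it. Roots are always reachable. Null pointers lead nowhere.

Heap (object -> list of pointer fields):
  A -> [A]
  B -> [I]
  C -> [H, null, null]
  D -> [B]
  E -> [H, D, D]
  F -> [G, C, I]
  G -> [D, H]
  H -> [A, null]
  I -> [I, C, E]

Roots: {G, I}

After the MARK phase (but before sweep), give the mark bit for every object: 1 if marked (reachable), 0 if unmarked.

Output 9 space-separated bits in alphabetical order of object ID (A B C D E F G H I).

Answer: 1 1 1 1 1 0 1 1 1

Derivation:
Roots: G I
Mark G: refs=D H, marked=G
Mark I: refs=I C E, marked=G I
Mark D: refs=B, marked=D G I
Mark H: refs=A null, marked=D G H I
Mark C: refs=H null null, marked=C D G H I
Mark E: refs=H D D, marked=C D E G H I
Mark B: refs=I, marked=B C D E G H I
Mark A: refs=A, marked=A B C D E G H I
Unmarked (collected): F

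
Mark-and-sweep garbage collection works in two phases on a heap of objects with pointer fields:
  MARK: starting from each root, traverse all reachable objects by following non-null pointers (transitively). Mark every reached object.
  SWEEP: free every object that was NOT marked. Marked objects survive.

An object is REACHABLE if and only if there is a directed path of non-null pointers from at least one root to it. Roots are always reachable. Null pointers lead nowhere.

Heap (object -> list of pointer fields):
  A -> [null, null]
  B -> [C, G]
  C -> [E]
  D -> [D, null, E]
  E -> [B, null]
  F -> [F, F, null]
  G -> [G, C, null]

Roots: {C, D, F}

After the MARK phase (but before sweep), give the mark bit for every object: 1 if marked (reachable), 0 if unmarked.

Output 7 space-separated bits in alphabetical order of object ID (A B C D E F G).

Roots: C D F
Mark C: refs=E, marked=C
Mark D: refs=D null E, marked=C D
Mark F: refs=F F null, marked=C D F
Mark E: refs=B null, marked=C D E F
Mark B: refs=C G, marked=B C D E F
Mark G: refs=G C null, marked=B C D E F G
Unmarked (collected): A

Answer: 0 1 1 1 1 1 1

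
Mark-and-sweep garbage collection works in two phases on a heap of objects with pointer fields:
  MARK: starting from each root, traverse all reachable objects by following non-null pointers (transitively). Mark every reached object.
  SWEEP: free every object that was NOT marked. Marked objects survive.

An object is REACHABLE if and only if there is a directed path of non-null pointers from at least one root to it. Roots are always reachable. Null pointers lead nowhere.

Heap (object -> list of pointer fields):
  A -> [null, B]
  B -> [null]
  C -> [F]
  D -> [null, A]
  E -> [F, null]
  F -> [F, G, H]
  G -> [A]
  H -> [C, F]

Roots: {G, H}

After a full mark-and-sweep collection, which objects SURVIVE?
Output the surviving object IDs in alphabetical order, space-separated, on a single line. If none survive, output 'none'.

Answer: A B C F G H

Derivation:
Roots: G H
Mark G: refs=A, marked=G
Mark H: refs=C F, marked=G H
Mark A: refs=null B, marked=A G H
Mark C: refs=F, marked=A C G H
Mark F: refs=F G H, marked=A C F G H
Mark B: refs=null, marked=A B C F G H
Unmarked (collected): D E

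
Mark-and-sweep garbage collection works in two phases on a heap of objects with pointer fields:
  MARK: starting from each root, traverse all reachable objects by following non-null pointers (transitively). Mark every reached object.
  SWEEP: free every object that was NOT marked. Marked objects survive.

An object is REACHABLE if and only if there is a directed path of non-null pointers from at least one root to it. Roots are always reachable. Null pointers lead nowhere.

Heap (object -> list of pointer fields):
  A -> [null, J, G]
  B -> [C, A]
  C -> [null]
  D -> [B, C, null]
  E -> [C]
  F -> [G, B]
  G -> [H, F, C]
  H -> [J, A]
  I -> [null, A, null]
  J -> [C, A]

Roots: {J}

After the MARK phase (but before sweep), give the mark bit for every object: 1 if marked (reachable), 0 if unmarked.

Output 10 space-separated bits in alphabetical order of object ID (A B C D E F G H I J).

Answer: 1 1 1 0 0 1 1 1 0 1

Derivation:
Roots: J
Mark J: refs=C A, marked=J
Mark C: refs=null, marked=C J
Mark A: refs=null J G, marked=A C J
Mark G: refs=H F C, marked=A C G J
Mark H: refs=J A, marked=A C G H J
Mark F: refs=G B, marked=A C F G H J
Mark B: refs=C A, marked=A B C F G H J
Unmarked (collected): D E I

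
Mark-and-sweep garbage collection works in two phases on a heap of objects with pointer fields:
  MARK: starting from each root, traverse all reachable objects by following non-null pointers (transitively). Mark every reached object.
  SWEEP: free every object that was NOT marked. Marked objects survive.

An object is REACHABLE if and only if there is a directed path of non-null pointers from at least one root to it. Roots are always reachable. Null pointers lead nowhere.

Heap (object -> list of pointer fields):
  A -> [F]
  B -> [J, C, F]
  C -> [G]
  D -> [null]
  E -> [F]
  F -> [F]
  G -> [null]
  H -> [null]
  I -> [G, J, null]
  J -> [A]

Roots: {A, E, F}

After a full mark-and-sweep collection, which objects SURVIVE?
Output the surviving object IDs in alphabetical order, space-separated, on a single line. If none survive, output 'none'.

Roots: A E F
Mark A: refs=F, marked=A
Mark E: refs=F, marked=A E
Mark F: refs=F, marked=A E F
Unmarked (collected): B C D G H I J

Answer: A E F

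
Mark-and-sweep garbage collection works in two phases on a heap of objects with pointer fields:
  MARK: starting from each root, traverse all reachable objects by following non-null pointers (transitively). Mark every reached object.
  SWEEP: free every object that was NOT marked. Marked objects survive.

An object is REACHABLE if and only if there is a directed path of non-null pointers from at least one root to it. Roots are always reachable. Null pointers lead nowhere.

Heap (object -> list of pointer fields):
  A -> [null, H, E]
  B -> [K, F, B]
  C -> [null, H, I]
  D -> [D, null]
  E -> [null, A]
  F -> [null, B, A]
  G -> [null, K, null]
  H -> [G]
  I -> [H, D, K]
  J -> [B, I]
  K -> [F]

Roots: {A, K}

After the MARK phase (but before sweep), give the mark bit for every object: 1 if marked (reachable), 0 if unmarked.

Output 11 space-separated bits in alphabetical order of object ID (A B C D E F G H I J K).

Roots: A K
Mark A: refs=null H E, marked=A
Mark K: refs=F, marked=A K
Mark H: refs=G, marked=A H K
Mark E: refs=null A, marked=A E H K
Mark F: refs=null B A, marked=A E F H K
Mark G: refs=null K null, marked=A E F G H K
Mark B: refs=K F B, marked=A B E F G H K
Unmarked (collected): C D I J

Answer: 1 1 0 0 1 1 1 1 0 0 1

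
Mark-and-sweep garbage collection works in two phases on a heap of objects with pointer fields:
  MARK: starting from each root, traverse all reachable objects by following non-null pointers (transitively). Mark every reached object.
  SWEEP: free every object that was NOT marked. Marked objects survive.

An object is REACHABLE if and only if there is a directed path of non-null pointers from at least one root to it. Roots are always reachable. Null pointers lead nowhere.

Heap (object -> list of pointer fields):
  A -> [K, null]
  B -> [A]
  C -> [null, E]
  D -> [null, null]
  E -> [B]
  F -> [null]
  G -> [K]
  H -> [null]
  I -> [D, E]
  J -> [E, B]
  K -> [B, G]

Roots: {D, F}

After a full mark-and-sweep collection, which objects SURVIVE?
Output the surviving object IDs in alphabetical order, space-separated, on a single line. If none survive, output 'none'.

Answer: D F

Derivation:
Roots: D F
Mark D: refs=null null, marked=D
Mark F: refs=null, marked=D F
Unmarked (collected): A B C E G H I J K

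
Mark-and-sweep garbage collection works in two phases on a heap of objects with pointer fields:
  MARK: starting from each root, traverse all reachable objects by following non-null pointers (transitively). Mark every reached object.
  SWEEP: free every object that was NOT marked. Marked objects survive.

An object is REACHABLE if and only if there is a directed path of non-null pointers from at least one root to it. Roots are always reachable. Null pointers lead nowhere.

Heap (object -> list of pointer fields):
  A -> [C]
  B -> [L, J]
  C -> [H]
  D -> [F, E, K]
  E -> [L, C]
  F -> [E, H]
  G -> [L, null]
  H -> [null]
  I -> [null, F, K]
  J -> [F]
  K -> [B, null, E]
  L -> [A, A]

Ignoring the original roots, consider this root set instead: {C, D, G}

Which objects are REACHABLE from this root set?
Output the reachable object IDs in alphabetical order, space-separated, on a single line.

Roots: C D G
Mark C: refs=H, marked=C
Mark D: refs=F E K, marked=C D
Mark G: refs=L null, marked=C D G
Mark H: refs=null, marked=C D G H
Mark F: refs=E H, marked=C D F G H
Mark E: refs=L C, marked=C D E F G H
Mark K: refs=B null E, marked=C D E F G H K
Mark L: refs=A A, marked=C D E F G H K L
Mark B: refs=L J, marked=B C D E F G H K L
Mark A: refs=C, marked=A B C D E F G H K L
Mark J: refs=F, marked=A B C D E F G H J K L
Unmarked (collected): I

Answer: A B C D E F G H J K L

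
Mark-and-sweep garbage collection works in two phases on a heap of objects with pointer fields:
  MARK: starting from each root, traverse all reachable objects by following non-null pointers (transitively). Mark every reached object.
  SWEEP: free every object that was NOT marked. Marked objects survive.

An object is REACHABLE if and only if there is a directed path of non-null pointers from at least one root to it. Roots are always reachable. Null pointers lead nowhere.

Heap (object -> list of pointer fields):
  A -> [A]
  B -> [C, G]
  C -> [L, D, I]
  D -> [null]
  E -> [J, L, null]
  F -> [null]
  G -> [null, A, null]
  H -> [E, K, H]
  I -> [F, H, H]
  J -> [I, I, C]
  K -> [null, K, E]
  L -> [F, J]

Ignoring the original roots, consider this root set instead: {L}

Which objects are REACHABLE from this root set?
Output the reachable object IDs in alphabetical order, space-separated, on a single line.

Roots: L
Mark L: refs=F J, marked=L
Mark F: refs=null, marked=F L
Mark J: refs=I I C, marked=F J L
Mark I: refs=F H H, marked=F I J L
Mark C: refs=L D I, marked=C F I J L
Mark H: refs=E K H, marked=C F H I J L
Mark D: refs=null, marked=C D F H I J L
Mark E: refs=J L null, marked=C D E F H I J L
Mark K: refs=null K E, marked=C D E F H I J K L
Unmarked (collected): A B G

Answer: C D E F H I J K L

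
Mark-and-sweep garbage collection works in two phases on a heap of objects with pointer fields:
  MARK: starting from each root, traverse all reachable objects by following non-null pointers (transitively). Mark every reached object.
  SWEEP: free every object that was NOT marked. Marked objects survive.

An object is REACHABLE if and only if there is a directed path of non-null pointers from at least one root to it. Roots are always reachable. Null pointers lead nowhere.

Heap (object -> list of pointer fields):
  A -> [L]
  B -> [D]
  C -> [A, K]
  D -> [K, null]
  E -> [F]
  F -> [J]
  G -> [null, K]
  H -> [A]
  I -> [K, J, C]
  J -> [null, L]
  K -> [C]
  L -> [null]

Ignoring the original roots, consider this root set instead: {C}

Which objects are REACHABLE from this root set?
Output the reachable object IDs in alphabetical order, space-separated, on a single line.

Answer: A C K L

Derivation:
Roots: C
Mark C: refs=A K, marked=C
Mark A: refs=L, marked=A C
Mark K: refs=C, marked=A C K
Mark L: refs=null, marked=A C K L
Unmarked (collected): B D E F G H I J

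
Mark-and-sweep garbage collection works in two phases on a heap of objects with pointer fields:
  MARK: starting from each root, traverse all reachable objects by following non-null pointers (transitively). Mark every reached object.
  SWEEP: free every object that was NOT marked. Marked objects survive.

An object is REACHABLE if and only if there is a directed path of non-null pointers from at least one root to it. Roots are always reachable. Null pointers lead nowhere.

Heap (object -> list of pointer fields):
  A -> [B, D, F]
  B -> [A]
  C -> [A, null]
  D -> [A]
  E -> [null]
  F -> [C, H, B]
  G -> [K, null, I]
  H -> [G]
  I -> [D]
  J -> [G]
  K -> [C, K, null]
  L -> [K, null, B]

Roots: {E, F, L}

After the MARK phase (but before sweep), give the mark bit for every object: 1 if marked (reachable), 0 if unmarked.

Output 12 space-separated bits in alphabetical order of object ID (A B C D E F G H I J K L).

Roots: E F L
Mark E: refs=null, marked=E
Mark F: refs=C H B, marked=E F
Mark L: refs=K null B, marked=E F L
Mark C: refs=A null, marked=C E F L
Mark H: refs=G, marked=C E F H L
Mark B: refs=A, marked=B C E F H L
Mark K: refs=C K null, marked=B C E F H K L
Mark A: refs=B D F, marked=A B C E F H K L
Mark G: refs=K null I, marked=A B C E F G H K L
Mark D: refs=A, marked=A B C D E F G H K L
Mark I: refs=D, marked=A B C D E F G H I K L
Unmarked (collected): J

Answer: 1 1 1 1 1 1 1 1 1 0 1 1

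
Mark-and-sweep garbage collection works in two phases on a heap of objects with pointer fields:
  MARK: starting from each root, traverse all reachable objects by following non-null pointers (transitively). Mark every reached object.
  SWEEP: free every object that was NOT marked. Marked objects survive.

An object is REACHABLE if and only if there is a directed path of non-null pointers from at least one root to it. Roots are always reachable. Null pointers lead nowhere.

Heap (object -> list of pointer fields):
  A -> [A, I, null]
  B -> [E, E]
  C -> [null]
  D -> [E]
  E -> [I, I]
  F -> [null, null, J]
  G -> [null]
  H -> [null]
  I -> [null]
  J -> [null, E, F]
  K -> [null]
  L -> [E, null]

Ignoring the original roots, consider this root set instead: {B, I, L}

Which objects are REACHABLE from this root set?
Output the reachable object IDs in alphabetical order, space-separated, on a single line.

Answer: B E I L

Derivation:
Roots: B I L
Mark B: refs=E E, marked=B
Mark I: refs=null, marked=B I
Mark L: refs=E null, marked=B I L
Mark E: refs=I I, marked=B E I L
Unmarked (collected): A C D F G H J K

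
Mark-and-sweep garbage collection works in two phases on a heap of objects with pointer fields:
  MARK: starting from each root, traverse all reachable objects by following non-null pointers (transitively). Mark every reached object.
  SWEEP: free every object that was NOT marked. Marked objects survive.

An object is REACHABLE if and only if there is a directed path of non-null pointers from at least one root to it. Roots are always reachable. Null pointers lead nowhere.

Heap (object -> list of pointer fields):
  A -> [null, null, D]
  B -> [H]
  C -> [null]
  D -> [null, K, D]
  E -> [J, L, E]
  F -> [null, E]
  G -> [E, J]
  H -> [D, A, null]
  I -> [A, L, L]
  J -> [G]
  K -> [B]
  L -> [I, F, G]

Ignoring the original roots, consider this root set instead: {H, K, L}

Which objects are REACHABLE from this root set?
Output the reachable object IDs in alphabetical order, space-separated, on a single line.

Roots: H K L
Mark H: refs=D A null, marked=H
Mark K: refs=B, marked=H K
Mark L: refs=I F G, marked=H K L
Mark D: refs=null K D, marked=D H K L
Mark A: refs=null null D, marked=A D H K L
Mark B: refs=H, marked=A B D H K L
Mark I: refs=A L L, marked=A B D H I K L
Mark F: refs=null E, marked=A B D F H I K L
Mark G: refs=E J, marked=A B D F G H I K L
Mark E: refs=J L E, marked=A B D E F G H I K L
Mark J: refs=G, marked=A B D E F G H I J K L
Unmarked (collected): C

Answer: A B D E F G H I J K L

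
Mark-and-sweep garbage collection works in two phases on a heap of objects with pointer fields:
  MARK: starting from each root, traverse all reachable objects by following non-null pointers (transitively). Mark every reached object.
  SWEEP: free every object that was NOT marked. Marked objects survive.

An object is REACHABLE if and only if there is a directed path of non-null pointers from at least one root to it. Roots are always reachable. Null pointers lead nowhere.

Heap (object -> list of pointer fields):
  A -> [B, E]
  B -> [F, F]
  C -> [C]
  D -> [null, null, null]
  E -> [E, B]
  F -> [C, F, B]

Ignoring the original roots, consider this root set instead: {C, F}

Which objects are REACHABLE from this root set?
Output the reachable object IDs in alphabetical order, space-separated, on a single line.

Roots: C F
Mark C: refs=C, marked=C
Mark F: refs=C F B, marked=C F
Mark B: refs=F F, marked=B C F
Unmarked (collected): A D E

Answer: B C F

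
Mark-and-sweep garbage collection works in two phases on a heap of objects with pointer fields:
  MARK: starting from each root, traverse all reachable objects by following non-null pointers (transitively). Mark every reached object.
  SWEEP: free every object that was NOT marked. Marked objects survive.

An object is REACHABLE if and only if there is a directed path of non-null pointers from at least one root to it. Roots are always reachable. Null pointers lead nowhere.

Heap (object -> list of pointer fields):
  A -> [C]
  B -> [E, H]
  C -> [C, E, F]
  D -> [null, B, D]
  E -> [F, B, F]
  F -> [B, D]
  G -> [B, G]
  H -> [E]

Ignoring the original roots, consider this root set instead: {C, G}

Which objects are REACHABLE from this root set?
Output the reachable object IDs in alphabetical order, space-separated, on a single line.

Answer: B C D E F G H

Derivation:
Roots: C G
Mark C: refs=C E F, marked=C
Mark G: refs=B G, marked=C G
Mark E: refs=F B F, marked=C E G
Mark F: refs=B D, marked=C E F G
Mark B: refs=E H, marked=B C E F G
Mark D: refs=null B D, marked=B C D E F G
Mark H: refs=E, marked=B C D E F G H
Unmarked (collected): A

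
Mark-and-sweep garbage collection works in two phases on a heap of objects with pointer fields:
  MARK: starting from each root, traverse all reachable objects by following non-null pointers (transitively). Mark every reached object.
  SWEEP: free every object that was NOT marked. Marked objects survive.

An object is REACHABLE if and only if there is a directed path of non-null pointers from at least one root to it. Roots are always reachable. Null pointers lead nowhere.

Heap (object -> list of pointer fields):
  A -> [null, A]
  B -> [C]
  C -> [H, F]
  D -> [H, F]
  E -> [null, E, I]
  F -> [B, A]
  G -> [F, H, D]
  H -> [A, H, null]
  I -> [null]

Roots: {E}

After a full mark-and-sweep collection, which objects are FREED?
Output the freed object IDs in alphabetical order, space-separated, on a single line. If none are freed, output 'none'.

Answer: A B C D F G H

Derivation:
Roots: E
Mark E: refs=null E I, marked=E
Mark I: refs=null, marked=E I
Unmarked (collected): A B C D F G H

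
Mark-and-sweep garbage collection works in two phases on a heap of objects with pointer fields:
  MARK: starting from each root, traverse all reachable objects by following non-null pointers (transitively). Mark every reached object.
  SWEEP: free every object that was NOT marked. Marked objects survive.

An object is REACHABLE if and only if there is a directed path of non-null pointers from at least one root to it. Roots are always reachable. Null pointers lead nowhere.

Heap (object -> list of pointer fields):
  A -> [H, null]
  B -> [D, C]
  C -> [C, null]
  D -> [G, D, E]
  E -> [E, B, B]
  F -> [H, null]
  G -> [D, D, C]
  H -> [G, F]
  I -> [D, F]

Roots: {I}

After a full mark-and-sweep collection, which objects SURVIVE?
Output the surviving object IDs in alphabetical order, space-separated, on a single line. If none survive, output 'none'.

Answer: B C D E F G H I

Derivation:
Roots: I
Mark I: refs=D F, marked=I
Mark D: refs=G D E, marked=D I
Mark F: refs=H null, marked=D F I
Mark G: refs=D D C, marked=D F G I
Mark E: refs=E B B, marked=D E F G I
Mark H: refs=G F, marked=D E F G H I
Mark C: refs=C null, marked=C D E F G H I
Mark B: refs=D C, marked=B C D E F G H I
Unmarked (collected): A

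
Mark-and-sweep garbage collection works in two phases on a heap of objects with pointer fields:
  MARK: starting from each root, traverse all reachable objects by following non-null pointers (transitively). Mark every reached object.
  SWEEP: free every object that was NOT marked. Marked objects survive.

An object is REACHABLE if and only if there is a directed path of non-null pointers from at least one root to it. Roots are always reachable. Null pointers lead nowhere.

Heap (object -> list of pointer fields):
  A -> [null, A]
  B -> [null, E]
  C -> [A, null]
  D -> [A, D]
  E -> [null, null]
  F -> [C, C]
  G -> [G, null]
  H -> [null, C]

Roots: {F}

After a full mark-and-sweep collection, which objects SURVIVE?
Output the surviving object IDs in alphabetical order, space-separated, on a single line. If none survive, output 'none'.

Roots: F
Mark F: refs=C C, marked=F
Mark C: refs=A null, marked=C F
Mark A: refs=null A, marked=A C F
Unmarked (collected): B D E G H

Answer: A C F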